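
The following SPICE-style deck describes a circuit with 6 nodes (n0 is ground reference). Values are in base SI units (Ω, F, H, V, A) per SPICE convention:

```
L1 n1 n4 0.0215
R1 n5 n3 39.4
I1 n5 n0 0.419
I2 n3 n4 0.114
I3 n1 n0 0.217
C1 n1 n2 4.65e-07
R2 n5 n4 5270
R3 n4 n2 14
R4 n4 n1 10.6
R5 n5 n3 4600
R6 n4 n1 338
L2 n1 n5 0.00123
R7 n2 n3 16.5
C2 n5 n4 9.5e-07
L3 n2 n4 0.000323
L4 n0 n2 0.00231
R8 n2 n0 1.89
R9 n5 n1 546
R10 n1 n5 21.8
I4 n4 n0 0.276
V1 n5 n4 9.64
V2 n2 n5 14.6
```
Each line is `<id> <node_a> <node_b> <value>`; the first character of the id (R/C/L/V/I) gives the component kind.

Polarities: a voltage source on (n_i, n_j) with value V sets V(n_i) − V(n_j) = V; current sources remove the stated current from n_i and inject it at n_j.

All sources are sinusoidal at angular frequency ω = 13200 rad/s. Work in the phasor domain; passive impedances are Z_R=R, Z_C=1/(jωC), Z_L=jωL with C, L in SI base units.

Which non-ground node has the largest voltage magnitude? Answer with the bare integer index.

Apply KCL at each of the 5 non-ground nodes and solve the resulting linear system.
Node n1: branches {L1, I3, C1, R4, R6, L2, R9, R10} → V_1 = -23.45-2.155j
Node n2: branches {C1, R3, R7, L3, L4, R8, V2} → V_2 = -1.717-0.1064j
Node n3: branches {R1, I2, R5, R7} → V_3 = -7.375-0.1064j
Node n4: branches {L1, I2, R2, R3, R4, R6, C2, L3, I4, V1} → V_4 = -25.96-0.1064j
Node n5: branches {R1, I1, R2, R5, L2, C2, R9, R10, V1, V2} → V_5 = -16.32-0.1064j
Source currents: i(V1)=-1.808+5.773j, i(V2)=-1.150+5.552j

4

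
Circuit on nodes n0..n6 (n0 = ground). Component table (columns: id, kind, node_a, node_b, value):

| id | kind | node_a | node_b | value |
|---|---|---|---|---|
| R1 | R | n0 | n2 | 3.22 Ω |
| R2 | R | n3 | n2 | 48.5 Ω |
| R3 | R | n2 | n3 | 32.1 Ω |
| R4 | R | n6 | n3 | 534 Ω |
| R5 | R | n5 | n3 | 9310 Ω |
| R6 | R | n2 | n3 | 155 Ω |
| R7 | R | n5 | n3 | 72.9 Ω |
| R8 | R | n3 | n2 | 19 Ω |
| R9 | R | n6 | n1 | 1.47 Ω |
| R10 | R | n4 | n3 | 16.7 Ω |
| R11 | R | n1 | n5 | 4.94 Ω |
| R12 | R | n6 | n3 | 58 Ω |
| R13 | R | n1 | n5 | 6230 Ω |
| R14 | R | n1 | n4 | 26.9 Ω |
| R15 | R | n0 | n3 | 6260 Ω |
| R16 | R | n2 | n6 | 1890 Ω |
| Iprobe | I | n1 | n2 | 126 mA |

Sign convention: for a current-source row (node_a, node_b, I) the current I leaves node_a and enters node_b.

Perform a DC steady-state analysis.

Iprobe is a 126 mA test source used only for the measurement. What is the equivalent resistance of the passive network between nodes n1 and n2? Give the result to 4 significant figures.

R_eq = 26.99 Ω

MNA unknowns: 6 node voltages V₁..V_6
R1: Y=0.3106 on G[0,2]
R2: Y=0.02062 on G[3,2]
R3: Y=0.03115 on G[2,3]
R4: Y=0.001873 on G[6,3]
R5: Y=0.0001074 on G[5,3]
R6: Y=0.006452 on G[2,3]
R7: Y=0.01372 on G[5,3]
R8: Y=0.05263 on G[3,2]
R9: Y=0.6803 on G[6,1]
R10: Y=0.05988 on G[4,3]
R11: Y=0.2024 on G[1,5]
R12: Y=0.01724 on G[6,3]
R13: Y=0.0001605 on G[1,5]
R14: Y=0.03717 on G[1,4]
R15: Y=0.0001597 on G[0,3]
R16: Y=0.0005291 on G[2,6]
Iprobe: z[1]−=0.126, z[2]+=0.126
solve → V1=-3.400, V2=0.0005753, V3=-1.119, V4=-1.992, V5=-3.254, V6=-3.335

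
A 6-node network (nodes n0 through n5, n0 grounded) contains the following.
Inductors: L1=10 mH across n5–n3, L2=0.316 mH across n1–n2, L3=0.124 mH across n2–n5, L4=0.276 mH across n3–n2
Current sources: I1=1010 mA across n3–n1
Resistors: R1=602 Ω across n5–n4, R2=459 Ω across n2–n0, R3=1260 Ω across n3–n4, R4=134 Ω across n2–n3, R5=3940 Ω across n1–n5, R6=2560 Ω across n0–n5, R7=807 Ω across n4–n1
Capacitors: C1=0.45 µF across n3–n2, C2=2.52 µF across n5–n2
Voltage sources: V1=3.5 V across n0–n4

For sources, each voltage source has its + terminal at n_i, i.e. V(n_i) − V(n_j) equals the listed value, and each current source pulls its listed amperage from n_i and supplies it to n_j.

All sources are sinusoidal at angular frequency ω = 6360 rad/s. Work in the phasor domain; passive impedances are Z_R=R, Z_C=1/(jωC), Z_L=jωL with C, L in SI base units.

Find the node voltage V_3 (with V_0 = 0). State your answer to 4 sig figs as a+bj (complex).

-2.087-1.909j V

Apply KCL at each of the 5 non-ground nodes and solve the resulting linear system.
Node n1: branches {I1, R5, L2, R7} → V_1 = -2.056+1.853j
Node n2: branches {R2, R4, L2, C1, L3, L4, C2} → V_2 = -2.062-0.1734j
Node n3: branches {L1, I1, R3, R4, C1, L4} → V_3 = -2.087-1.909j
Node n4: branches {R1, R3, R7, V1} → V_4 = -3.500+0.000j
Node n5: branches {L1, R1, R5, L3, R6, C2} → V_5 = -2.063-0.1962j
Source currents: i(V1)=-0.005298-0.0004545j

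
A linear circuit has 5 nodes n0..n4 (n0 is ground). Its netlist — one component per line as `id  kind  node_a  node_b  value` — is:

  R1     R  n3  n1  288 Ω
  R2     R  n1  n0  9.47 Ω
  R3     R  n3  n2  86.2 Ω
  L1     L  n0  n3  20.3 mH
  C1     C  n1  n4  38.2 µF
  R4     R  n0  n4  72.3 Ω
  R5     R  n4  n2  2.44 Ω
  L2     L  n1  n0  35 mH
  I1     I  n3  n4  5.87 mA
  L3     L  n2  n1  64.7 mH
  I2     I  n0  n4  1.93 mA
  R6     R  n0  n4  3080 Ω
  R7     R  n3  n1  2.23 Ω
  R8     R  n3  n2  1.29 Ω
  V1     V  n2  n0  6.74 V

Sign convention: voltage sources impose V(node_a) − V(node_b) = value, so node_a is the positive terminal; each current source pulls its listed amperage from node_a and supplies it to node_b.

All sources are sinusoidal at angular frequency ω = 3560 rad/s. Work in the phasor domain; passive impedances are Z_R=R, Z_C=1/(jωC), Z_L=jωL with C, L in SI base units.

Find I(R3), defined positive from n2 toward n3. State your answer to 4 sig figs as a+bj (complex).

MNA unknowns: 4 node voltages V₁..V_4 plus 1 source current (V1)
R1: Y=0.003472+0.000j on G[3,1]
R2: Y=0.1056+0.000j on G[1,0]
R3: Y=0.01160+0.000j on G[3,2]
L1: Y=0.000-0.01384j on G[0,3]
C1: Y=0.000+0.1360j on G[1,4]
R4: Y=0.01383+0.000j on G[0,4]
R5: Y=0.4098+0.000j on G[4,2]
L2: Y=0.000-0.008026j on G[1,0]
I1: z[3]−=0.00587, z[4]+=0.00587
L3: Y=0.000-0.004342j on G[2,1]
I2: z[0]−=0.00193, z[4]+=0.00193
R6: Y=0.0003247+0.000j on G[0,4]
R7: Y=0.4484+0.000j on G[3,1]
R8: Y=0.7752+0.000j on G[3,2]
V1: row V2−V0=6.74, i_V1 at 2,0
solve → V1=5.203+0.5328j, V2=6.740+0.000j, V3=6.172+0.2633j, V4=6.254-0.3372j
aux → i_V1=-0.6439+0.07567j

0.006594-0.003055j A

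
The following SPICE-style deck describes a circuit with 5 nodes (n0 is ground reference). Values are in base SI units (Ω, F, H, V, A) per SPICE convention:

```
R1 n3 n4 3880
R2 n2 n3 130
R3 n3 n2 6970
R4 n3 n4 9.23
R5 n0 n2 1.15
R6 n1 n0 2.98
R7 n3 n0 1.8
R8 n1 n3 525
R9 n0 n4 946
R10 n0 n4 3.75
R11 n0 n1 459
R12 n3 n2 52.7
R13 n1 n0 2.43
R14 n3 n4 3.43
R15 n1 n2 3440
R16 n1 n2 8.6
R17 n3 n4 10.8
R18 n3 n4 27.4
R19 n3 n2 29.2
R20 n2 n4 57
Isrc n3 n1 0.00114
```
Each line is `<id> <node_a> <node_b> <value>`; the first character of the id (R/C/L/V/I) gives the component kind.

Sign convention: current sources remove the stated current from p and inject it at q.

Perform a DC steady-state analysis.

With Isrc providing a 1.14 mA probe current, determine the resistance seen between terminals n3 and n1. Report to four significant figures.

R_eq = 2.393 Ω

Element admittances at DC:
  Y(R1) = 0.0002577 S between n3,n4
  Y(R2) = 0.007692 S between n2,n3
  Y(R3) = 0.0001435 S between n3,n2
  Y(R4) = 0.1083 S between n3,n4
  Y(R5) = 0.8696 S between n0,n2
  Y(R6) = 0.3356 S between n1,n0
  Y(R7) = 0.5556 S between n3,n0
  Y(R8) = 0.001905 S between n1,n3
  Y(R9) = 0.001057 S between n0,n4
  Y(R10) = 0.2667 S between n0,n4
  Y(R11) = 0.002179 S between n0,n1
  Y(R12) = 0.01898 S between n3,n2
  Y(R13) = 0.4115 S between n1,n0
  Y(R14) = 0.2915 S between n3,n4
  Y(R15) = 0.0002907 S between n1,n2
  Y(R16) = 0.1163 S between n1,n2
  Y(R17) = 0.09259 S between n3,n4
  Y(R18) = 0.03650 S between n3,n4
  Y(R19) = 0.03425 S between n3,n2
  Y(R20) = 0.01754 S between n2,n4
  Isrc: injects 0.00114 A into n1 (from n3)
Assemble and solve the 4×4 MNA system:
  V(n1)=0.001317  V(n2)=4.822e-05  V(n3)=-0.001411  V(n4)=-0.0009156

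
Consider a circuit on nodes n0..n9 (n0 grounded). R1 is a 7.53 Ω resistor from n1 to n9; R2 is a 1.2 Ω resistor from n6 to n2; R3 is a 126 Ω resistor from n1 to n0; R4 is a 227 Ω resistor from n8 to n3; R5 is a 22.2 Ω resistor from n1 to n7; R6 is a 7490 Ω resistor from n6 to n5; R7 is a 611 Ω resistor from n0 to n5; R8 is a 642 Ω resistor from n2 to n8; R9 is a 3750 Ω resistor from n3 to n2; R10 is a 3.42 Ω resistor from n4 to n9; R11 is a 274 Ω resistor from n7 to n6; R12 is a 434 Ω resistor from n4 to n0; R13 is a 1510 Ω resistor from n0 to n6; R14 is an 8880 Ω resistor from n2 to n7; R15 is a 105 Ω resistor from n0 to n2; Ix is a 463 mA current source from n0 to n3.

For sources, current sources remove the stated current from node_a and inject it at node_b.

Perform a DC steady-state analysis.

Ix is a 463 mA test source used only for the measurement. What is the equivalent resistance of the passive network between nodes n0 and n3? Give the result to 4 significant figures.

MNA unknowns: 9 node voltages V₁..V_9
R1: Y=0.1328 on G[1,9]
R2: Y=0.8333 on G[6,2]
R3: Y=0.007937 on G[1,0]
R4: Y=0.004405 on G[8,3]
R5: Y=0.04505 on G[1,7]
R6: Y=0.0001335 on G[6,5]
R7: Y=0.001637 on G[0,5]
R8: Y=0.001558 on G[2,8]
R9: Y=0.0002667 on G[3,2]
R10: Y=0.2924 on G[4,9]
R11: Y=0.003650 on G[7,6]
R12: Y=0.002304 on G[4,0]
R13: Y=0.0006623 on G[0,6]
R14: Y=0.0001126 on G[2,7]
R15: Y=0.009524 on G[0,2]
Ix: z[0]−=0.463, z[3]+=0.463
solve → V1=9.101, V2=35.93, V3=362.6, V4=8.877, V5=2.699, V6=35.79, V7=11.16, V8=277.3, V9=8.947

R_eq = 783.1 Ω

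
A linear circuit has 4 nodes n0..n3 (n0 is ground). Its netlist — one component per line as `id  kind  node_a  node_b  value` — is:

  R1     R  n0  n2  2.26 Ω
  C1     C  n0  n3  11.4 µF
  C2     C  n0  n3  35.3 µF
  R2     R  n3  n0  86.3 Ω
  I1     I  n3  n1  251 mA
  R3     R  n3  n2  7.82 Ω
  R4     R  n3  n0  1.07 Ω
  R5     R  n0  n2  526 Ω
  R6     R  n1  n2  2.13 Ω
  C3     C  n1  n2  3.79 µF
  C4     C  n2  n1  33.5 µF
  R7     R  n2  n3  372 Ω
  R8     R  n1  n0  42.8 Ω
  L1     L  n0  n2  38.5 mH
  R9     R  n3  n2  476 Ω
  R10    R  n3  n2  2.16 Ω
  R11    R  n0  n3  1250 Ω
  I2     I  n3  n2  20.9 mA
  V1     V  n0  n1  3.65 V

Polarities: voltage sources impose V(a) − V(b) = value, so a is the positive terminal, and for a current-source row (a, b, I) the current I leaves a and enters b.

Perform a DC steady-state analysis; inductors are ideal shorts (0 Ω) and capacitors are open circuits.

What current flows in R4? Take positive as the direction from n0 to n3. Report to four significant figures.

0.1647 A

Element admittances at DC:
  Y(R1) = 0.4425 S between n0,n2
  Y(C1) = 0.000 S between n0,n3
  Y(C2) = 0.000 S between n0,n3
  Y(R2) = 0.01159 S between n3,n0
  I1: injects 0.251 A into n1 (from n3)
  Y(R3) = 0.1279 S between n3,n2
  Y(R4) = 0.9346 S between n3,n0
  Y(R5) = 0.001901 S between n0,n2
  Y(R6) = 0.4695 S between n1,n2
  Y(C3) = 0.000 S between n1,n2
  Y(C4) = 0.000 S between n2,n1
  Y(R7) = 0.002688 S between n2,n3
  Y(R8) = 0.02336 S between n1,n0
  L1: short n0↔n2 (DC inductor)
  Y(R9) = 0.002101 S between n3,n2
  Y(R10) = 0.4630 S between n3,n2
  Y(R11) = 0.0008000 S between n0,n3
  I2: injects 0.0209 A into n2 (from n3)
  V1: constraint V(n0)−V(n1) = 3.65
Assemble and solve the 5×5 MNA system:
  V(n1)=-3.650  V(n2)=0.000  V(n3)=-0.1763
  i(L1)=1.798  i(V1)=-2.050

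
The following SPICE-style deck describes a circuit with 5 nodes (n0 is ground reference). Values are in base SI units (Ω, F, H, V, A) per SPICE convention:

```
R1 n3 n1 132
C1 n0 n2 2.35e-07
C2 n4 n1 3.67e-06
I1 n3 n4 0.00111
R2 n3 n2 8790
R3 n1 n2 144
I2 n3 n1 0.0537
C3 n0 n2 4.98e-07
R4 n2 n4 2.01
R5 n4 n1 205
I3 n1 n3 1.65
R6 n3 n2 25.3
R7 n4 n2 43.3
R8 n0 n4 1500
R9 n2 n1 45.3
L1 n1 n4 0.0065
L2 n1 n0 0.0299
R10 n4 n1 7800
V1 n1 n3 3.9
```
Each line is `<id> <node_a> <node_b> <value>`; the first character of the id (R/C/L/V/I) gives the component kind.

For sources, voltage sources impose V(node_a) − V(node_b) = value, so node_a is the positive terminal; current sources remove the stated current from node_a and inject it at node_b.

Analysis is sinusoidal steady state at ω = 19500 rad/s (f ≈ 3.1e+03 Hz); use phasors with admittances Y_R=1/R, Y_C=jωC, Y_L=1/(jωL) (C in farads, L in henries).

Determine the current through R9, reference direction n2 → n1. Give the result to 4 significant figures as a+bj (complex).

MNA unknowns: 4 node voltages V₁..V_4 plus 1 source current (V1)
R1: Y=0.007576+0.000j on G[3,1]
C1: Y=0.000+0.004582j on G[0,2]
C2: Y=0.000+0.07157j on G[4,1]
I1: z[3]−=0.00111, z[4]+=0.00111
R2: Y=0.0001138+0.000j on G[3,2]
R3: Y=0.006944+0.000j on G[1,2]
I2: z[3]−=0.0537, z[1]+=0.0537
C3: Y=0.000+0.009711j on G[0,2]
R4: Y=0.4975+0.000j on G[2,4]
R5: Y=0.004878+0.000j on G[4,1]
I3: z[1]−=1.65, z[3]+=1.65
R6: Y=0.03953+0.000j on G[3,2]
R7: Y=0.02309+0.000j on G[4,2]
R8: Y=0.0006667+0.000j on G[0,4]
R9: Y=0.02208+0.000j on G[2,1]
L1: Y=0.000-0.007890j on G[1,4]
L2: Y=0.000-0.001715j on G[1,0]
R10: Y=0.0001282+0.000j on G[4,1]
V1: row V1−V3=3.9, i_V1 at 1,3
solve → V1=1.396-1.010j, V2=0.1667-0.1069j, V3=-2.504-1.010j, V4=0.3045+0.01668j
aux → i_V1=-1.731-0.03578j

-0.02714+0.01993j A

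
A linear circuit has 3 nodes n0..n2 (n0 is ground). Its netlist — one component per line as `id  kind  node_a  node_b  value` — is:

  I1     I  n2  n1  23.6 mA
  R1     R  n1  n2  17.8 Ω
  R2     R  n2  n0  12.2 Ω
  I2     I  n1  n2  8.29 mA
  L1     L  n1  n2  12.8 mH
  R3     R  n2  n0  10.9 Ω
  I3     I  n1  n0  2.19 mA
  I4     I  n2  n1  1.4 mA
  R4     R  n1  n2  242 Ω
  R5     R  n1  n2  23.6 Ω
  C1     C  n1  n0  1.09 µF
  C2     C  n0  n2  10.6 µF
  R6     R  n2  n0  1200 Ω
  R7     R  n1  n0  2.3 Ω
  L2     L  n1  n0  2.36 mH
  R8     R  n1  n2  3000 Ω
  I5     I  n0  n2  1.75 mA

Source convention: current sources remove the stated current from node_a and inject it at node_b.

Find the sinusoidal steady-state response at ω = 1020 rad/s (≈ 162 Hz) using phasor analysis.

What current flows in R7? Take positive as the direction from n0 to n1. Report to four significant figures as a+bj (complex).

-0.002942-0.004825j A

Element admittances at ω=1020 rad/s:
  I1: injects 0.0236 A into n1 (from n2)
  Y(R1) = 0.05618+0.000j S between n1,n2
  Y(R2) = 0.08197+0.000j S between n2,n0
  I2: injects 0.00829 A into n2 (from n1)
  Y(L1) = 0.000-0.07659j S between n1,n2
  Y(R3) = 0.09174+0.000j S between n2,n0
  I3: injects 0.00219 A into n0 (from n1)
  I4: injects 0.0014 A into n1 (from n2)
  Y(R4) = 0.004132+0.000j S between n1,n2
  Y(R5) = 0.04237+0.000j S between n1,n2
  Y(C1) = 0.000+0.001112j S between n1,n0
  Y(C2) = 0.000+0.01081j S between n0,n2
  Y(R6) = 0.0008333+0.000j S between n2,n0
  Y(R7) = 0.4348+0.000j S between n1,n0
  Y(L2) = 0.000-0.4154j S between n1,n0
  Y(R8) = 0.0003333+0.000j S between n1,n2
  I5: injects 0.00175 A into n2 (from n0)
Assemble and solve the 2×2 MNA system:
  V(n1)=0.006768+0.01110j  V(n2)=-0.04626-0.008712j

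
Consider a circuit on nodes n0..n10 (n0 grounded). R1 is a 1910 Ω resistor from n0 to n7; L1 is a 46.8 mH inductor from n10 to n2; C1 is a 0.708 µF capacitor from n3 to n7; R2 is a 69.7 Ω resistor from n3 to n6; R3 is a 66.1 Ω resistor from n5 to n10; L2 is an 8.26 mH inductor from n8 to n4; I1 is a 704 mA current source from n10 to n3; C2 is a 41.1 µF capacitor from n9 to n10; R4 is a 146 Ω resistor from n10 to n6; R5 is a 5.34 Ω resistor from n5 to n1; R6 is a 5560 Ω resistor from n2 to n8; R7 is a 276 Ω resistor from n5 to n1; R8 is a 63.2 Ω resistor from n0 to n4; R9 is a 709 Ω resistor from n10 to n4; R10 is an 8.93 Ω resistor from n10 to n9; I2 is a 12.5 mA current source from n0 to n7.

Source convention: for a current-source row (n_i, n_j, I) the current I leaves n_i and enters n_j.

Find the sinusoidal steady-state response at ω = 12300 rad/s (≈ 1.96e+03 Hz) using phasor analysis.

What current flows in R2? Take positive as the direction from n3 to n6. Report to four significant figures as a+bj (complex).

0.6587-0.001709j A

Element admittances at ω=12300 rad/s:
  Y(R1) = 0.0005236+0.000j S between n0,n7
  Y(L1) = 0.000-0.001737j S between n10,n2
  Y(C1) = 0.000+0.008708j S between n3,n7
  Y(R2) = 0.01435+0.000j S between n3,n6
  Y(R3) = 0.01513+0.000j S between n5,n10
  Y(L2) = 0.000-0.009843j S between n8,n4
  I1: injects 0.704 A into n3 (from n10)
  Y(C2) = 0.000+0.5055j S between n9,n10
  Y(R4) = 0.006849+0.000j S between n10,n6
  Y(R5) = 0.1873+0.000j S between n5,n1
  Y(R6) = 0.0001799+0.000j S between n2,n8
  Y(R7) = 0.003623+0.000j S between n5,n1
  Y(R8) = 0.01582+0.000j S between n0,n4
  Y(R9) = 0.001410+0.000j S between n10,n4
  Y(R10) = 0.1120+0.000j S between n10,n9
  I2: injects 0.0125 A into n7 (from n0)
Assemble and solve the 10×10 MNA system:
  V(n1)=-31.40-1.573j  V(n2)=-31.20+1.357j  V(n3)=110.7-1.941j  V(n4)=-2.865-0.1080j  V(n5)=-31.40-1.573j  V(n6)=64.76-1.822j  V(n7)=110.5+3.265j  V(n8)=-2.902-0.6251j  V(n9)=-31.40-1.573j  V(n10)=-31.40-1.573j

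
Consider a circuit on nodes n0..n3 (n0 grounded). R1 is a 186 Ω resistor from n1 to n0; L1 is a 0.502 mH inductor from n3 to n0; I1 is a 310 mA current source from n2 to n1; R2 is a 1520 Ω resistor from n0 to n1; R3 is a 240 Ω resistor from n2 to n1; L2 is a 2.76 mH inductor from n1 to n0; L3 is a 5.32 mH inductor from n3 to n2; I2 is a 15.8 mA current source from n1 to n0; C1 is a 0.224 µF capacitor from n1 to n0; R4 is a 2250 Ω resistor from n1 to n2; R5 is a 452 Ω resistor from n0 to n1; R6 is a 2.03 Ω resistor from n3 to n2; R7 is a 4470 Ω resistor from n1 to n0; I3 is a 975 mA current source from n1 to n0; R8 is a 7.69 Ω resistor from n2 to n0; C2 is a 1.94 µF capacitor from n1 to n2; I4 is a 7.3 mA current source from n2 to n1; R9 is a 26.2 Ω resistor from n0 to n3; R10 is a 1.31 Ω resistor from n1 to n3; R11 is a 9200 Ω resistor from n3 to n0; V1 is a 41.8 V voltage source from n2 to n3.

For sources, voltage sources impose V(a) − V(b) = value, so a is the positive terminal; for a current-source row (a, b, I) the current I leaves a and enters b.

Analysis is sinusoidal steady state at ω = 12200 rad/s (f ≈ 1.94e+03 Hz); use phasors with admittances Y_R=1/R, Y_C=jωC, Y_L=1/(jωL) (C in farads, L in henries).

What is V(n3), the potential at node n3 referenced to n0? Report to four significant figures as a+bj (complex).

-16.90-18.20j V

Element admittances at ω=12200 rad/s:
  Y(R1) = 0.005376+0.000j S between n1,n0
  Y(L1) = 0.000-0.1633j S between n3,n0
  I1: injects 0.31 A into n1 (from n2)
  Y(R2) = 0.0006579+0.000j S between n0,n1
  Y(R3) = 0.004167+0.000j S between n2,n1
  Y(L2) = 0.000-0.02970j S between n1,n0
  Y(L3) = 0.000-0.01541j S between n3,n2
  I2: injects 0.0158 A into n0 (from n1)
  Y(C1) = 0.000+0.002733j S between n1,n0
  Y(R4) = 0.0004444+0.000j S between n1,n2
  Y(R5) = 0.002212+0.000j S between n0,n1
  Y(R6) = 0.4926+0.000j S between n3,n2
  Y(R7) = 0.0002237+0.000j S between n1,n0
  I3: injects 0.975 A into n0 (from n1)
  Y(R8) = 0.1300+0.000j S between n2,n0
  Y(C2) = 0.000+0.02367j S between n1,n2
  I4: injects 0.0073 A into n1 (from n2)
  Y(R9) = 0.03817+0.000j S between n0,n3
  Y(R10) = 0.7634+0.000j S between n1,n3
  Y(R11) = 0.0001087+0.000j S between n3,n0
  V1: constraint V(n2)−V(n3) = 41.8
Assemble and solve the 4×4 MNA system:
  V(n1)=-16.71-17.32j  V(n2)=24.90-18.20j  V(n3)=-16.90-18.20j
  i(V1)=-24.36+2.031j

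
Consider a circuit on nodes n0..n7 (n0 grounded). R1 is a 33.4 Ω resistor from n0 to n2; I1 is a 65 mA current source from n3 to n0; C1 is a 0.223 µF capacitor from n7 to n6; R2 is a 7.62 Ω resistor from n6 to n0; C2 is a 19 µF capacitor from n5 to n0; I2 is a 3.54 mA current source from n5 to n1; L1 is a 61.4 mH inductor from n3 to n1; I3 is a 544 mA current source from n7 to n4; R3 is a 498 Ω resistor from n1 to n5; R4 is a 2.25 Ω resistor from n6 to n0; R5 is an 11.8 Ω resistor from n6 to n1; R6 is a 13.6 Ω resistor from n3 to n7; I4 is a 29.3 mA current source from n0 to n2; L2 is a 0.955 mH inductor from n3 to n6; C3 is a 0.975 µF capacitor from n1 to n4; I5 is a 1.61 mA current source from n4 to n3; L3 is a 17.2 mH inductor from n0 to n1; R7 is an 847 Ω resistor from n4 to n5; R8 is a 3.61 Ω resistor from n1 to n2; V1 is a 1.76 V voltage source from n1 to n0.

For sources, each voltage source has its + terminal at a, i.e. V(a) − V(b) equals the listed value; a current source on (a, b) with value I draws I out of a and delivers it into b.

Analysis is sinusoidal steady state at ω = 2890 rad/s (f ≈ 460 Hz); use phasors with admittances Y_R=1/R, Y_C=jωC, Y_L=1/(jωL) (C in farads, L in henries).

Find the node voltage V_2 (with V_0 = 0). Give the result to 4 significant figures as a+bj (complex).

Apply KCL at each of the 7 non-ground nodes and solve the resulting linear system.
Node n1: branches {I2, L1, R3, R5, C3, L3, R8, V1} → V_1 = 1.760+0.000j
Node n2: branches {R1, I4, R8} → V_2 = 1.684+0.000j
Node n3: branches {I1, L1, R6, L2, I5} → V_3 = -0.6551-1.674j
Node n4: branches {I3, C3, I5, R7} → V_4 = 69.00-162.2j
Node n5: branches {C2, I2, R3, R7} → V_5 = -3.389-1.680j
Node n6: branches {C1, R2, R4, R5, L2} → V_6 = -0.6796-0.02061j
Node n7: branches {C1, I3, R6} → V_7 = -8.067-1.609j
Source currents: i(V1)=0.2128+0.2334j

1.684+0.000j V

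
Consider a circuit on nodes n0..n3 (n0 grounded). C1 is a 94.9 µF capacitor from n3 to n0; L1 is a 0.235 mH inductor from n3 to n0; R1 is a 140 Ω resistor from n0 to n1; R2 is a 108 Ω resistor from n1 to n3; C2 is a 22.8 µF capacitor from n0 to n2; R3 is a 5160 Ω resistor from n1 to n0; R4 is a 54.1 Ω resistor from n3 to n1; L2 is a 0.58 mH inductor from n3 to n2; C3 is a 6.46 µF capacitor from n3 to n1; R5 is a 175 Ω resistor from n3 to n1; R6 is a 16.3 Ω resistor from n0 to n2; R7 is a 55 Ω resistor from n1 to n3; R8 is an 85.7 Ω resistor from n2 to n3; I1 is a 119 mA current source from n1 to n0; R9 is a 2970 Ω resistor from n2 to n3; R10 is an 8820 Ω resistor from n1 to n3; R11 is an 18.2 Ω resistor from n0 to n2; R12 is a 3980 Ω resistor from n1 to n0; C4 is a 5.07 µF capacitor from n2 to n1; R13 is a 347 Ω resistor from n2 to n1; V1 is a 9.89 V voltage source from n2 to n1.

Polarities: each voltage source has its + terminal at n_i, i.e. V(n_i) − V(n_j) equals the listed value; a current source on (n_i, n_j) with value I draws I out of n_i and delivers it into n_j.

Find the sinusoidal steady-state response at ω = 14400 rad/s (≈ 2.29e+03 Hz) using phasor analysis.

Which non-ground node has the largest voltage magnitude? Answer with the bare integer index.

1

Apply KCL at each of the 3 non-ground nodes and solve the resulting linear system.
Node n1: branches {R1, R2, R3, R4, C3, R5, R7, I1, R10, R12, C4, R13, V1} → V_1 = -6.978+0.4386j
Node n2: branches {C2, L2, R6, R8, R9, R11, C4, R13, V1} → V_2 = 2.912+0.4386j
Node n3: branches {C1, L1, R2, R4, L2, C3, R5, R7, R8, R9, R10} → V_3 = -0.9435+0.2435j
Source currents: i(V1)=-0.2929-1.270j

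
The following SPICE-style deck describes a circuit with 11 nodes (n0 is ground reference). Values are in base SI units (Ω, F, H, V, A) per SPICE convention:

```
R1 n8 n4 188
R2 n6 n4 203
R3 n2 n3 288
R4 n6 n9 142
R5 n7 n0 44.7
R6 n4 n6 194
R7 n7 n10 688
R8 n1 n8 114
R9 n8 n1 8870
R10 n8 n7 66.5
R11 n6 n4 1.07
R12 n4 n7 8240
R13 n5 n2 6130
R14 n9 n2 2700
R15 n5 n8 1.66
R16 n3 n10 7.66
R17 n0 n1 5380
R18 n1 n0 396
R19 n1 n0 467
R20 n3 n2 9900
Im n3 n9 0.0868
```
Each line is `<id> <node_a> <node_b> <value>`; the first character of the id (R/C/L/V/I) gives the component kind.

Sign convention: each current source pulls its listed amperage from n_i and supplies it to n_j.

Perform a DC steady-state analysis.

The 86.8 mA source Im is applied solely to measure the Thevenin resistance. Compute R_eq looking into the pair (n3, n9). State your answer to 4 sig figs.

Element admittances at DC:
  Y(R1) = 0.005319 S between n8,n4
  Y(R2) = 0.004926 S between n6,n4
  Y(R3) = 0.003472 S between n2,n3
  Y(R4) = 0.007042 S between n6,n9
  Y(R5) = 0.02237 S between n7,n0
  Y(R6) = 0.005155 S between n4,n6
  Y(R7) = 0.001453 S between n7,n10
  Y(R8) = 0.008772 S between n1,n8
  Y(R9) = 0.0001127 S between n8,n1
  Y(R10) = 0.01504 S between n8,n7
  Y(R11) = 0.9346 S between n6,n4
  Y(R12) = 0.0001214 S between n4,n7
  Y(R13) = 0.0001631 S between n5,n2
  Y(R14) = 0.0003704 S between n9,n2
  Y(R15) = 0.6024 S between n5,n8
  Y(R16) = 0.1305 S between n3,n10
  Y(R17) = 0.0001859 S between n0,n1
  Y(R18) = 0.002525 S between n1,n0
  Y(R19) = 0.002141 S between n1,n0
  Y(R20) = 0.0001010 S between n3,n2
  Im: injects 0.0868 A into n9 (from n3)
Assemble and solve the 10×10 MNA system:
  V(n1)=1.832  V(n2)=-33.95  V(n3)=-41.65  V(n4)=14.76  V(n5)=2.823  V(n6)=14.83  V(n7)=-0.3974  V(n8)=2.832  V(n9)=24.10  V(n10)=-41.19

R_eq = 757.5 Ω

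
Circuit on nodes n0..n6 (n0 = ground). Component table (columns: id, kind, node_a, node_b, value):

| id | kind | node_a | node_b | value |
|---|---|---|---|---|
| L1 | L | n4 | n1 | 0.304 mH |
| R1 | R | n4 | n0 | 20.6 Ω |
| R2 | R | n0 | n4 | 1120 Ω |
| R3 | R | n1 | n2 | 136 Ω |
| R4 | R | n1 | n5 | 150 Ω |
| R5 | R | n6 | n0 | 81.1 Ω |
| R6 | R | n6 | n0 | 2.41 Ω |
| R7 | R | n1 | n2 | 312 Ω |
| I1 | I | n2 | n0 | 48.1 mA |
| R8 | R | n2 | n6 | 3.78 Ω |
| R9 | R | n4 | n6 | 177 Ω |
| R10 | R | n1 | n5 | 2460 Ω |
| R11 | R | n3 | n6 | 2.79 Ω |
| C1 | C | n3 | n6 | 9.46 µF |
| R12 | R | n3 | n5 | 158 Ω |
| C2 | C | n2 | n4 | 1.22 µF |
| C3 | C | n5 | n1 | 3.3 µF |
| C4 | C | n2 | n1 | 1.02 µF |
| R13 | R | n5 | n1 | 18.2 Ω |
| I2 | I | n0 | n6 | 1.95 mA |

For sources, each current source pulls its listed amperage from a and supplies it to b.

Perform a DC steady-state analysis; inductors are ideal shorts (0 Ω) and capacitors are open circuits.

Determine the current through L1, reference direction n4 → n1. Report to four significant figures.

MNA unknowns: 6 node voltages V₁..V_6 plus 1 source current (L1)
L1: row V4−V1=0, i_L1 at 4,1
R1: Y=0.04854 on G[4,0]
R2: Y=0.0008929 on G[0,4]
R3: Y=0.007353 on G[1,2]
R4: Y=0.006667 on G[1,5]
R5: Y=0.01233 on G[6,0]
R6: Y=0.4149 on G[6,0]
R7: Y=0.003205 on G[1,2]
I1: z[2]−=0.0481, z[0]+=0.0481
R8: Y=0.2646 on G[2,6]
R9: Y=0.005650 on G[4,6]
R10: Y=0.0004065 on G[1,5]
R11: Y=0.3584 on G[3,6]
C1: Y=0.000 on G[3,6]
R12: Y=0.006329 on G[3,5]
C2: Y=0.000 on G[2,4]
C3: Y=0.000 on G[5,1]
C4: Y=0.000 on G[2,1]
R13: Y=0.05495 on G[5,1]
I2: z[0]−=0.00195, z[6]+=0.00195
solve → V1=-0.05674, V2=-0.2746, V3=-0.1007, V4=-0.05674, V5=-0.06082, V6=-0.1014
aux → i_L1=0.002553

0.002553 A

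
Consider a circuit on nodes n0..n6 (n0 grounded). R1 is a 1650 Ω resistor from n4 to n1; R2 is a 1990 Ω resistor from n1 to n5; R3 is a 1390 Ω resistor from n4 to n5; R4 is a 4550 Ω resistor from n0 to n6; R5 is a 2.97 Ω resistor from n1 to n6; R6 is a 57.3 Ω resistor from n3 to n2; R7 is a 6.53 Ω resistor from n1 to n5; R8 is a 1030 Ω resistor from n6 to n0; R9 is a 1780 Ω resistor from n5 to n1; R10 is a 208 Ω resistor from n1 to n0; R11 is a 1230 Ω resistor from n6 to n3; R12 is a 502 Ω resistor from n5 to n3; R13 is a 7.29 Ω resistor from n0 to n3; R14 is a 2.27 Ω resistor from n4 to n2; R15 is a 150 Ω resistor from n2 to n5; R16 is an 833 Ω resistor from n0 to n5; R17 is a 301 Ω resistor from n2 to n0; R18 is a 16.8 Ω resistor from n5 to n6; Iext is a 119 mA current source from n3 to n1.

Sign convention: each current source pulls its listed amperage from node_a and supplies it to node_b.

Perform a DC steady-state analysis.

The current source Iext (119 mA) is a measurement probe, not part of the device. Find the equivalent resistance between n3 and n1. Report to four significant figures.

Element admittances at DC:
  Y(R1) = 0.0006061 S between n4,n1
  Y(R2) = 0.0005025 S between n1,n5
  Y(R3) = 0.0007194 S between n4,n5
  Y(R4) = 0.0002198 S between n0,n6
  Y(R5) = 0.3367 S between n1,n6
  Y(R6) = 0.01745 S between n3,n2
  Y(R7) = 0.1531 S between n1,n5
  Y(R8) = 0.0009709 S between n6,n0
  Y(R9) = 0.0005618 S between n5,n1
  Y(R10) = 0.004808 S between n1,n0
  Y(R11) = 0.0008130 S between n6,n3
  Y(R12) = 0.001992 S between n5,n3
  Y(R13) = 0.1372 S between n0,n3
  Y(R14) = 0.4405 S between n4,n2
  Y(R15) = 0.006667 S between n2,n5
  Y(R16) = 0.001200 S between n0,n5
  Y(R17) = 0.003322 S between n2,n0
  Y(R18) = 0.05952 S between n5,n6
  Iext: injects 0.119 A into n1 (from n3)
Assemble and solve the 6×6 MNA system:
  V(n1)=7.520  V(n2)=1.743  V(n3)=-0.4333  V(n4)=1.759  V(n5)=7.196  V(n6)=7.433

R_eq = 66.84 Ω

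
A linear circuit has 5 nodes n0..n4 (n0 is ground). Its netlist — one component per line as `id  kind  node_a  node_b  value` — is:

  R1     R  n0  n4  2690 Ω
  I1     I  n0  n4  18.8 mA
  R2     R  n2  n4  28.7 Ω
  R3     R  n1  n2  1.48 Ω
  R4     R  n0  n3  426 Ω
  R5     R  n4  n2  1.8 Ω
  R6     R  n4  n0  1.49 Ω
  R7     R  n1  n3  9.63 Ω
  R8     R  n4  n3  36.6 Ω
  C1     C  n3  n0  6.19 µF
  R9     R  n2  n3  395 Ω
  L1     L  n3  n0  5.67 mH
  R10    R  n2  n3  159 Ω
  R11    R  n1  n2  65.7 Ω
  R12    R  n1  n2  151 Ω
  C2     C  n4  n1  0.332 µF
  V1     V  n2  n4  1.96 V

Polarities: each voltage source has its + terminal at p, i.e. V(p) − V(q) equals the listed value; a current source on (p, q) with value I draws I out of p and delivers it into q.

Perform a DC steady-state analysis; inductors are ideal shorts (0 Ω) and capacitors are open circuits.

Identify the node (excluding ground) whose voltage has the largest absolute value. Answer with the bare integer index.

Element admittances at DC:
  Y(R1) = 0.0003717 S between n0,n4
  I1: injects 0.0188 A into n4 (from n0)
  Y(R2) = 0.03484 S between n2,n4
  Y(R3) = 0.6757 S between n1,n2
  Y(R4) = 0.002347 S between n0,n3
  Y(R5) = 0.5556 S between n4,n2
  Y(R6) = 0.6711 S between n4,n0
  Y(R7) = 0.1038 S between n1,n3
  Y(R8) = 0.02732 S between n4,n3
  Y(C1) = 0.000 S between n3,n0
  Y(R9) = 0.002532 S between n2,n3
  L1: short n3↔n0 (DC inductor)
  Y(R10) = 0.006289 S between n2,n3
  Y(R11) = 0.01522 S between n1,n2
  Y(R12) = 0.006623 S between n1,n2
  Y(C2) = 0.000 S between n4,n1
  V1: constraint V(n2)−V(n4) = 1.96
Assemble and solve the 6×6 MNA system:
  V(n1)=1.514  V(n2)=1.740  V(n3)=0.000  V(n4)=-0.2201
  i(L1)=0.1666  i(V1)=-1.330

2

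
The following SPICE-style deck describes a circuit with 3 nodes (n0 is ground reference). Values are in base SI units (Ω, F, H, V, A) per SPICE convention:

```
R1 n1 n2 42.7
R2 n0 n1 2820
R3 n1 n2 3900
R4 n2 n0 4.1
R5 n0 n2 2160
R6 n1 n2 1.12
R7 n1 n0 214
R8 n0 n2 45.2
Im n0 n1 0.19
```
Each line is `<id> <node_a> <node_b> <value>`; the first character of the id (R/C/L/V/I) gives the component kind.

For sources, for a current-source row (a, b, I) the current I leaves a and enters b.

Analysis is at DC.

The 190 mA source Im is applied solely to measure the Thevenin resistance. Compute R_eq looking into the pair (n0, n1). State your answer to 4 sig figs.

MNA unknowns: 2 node voltages V₁..V_2
R1: Y=0.02342 on G[1,2]
R2: Y=0.0003546 on G[0,1]
R3: Y=0.0002564 on G[1,2]
R4: Y=0.2439 on G[2,0]
R5: Y=0.0004630 on G[0,2]
R6: Y=0.8929 on G[1,2]
R7: Y=0.004673 on G[1,0]
R8: Y=0.02212 on G[0,2]
Im: z[0]−=0.19, z[1]+=0.19
solve → V1=0.8984, V2=0.6960

R_eq = 4.728 Ω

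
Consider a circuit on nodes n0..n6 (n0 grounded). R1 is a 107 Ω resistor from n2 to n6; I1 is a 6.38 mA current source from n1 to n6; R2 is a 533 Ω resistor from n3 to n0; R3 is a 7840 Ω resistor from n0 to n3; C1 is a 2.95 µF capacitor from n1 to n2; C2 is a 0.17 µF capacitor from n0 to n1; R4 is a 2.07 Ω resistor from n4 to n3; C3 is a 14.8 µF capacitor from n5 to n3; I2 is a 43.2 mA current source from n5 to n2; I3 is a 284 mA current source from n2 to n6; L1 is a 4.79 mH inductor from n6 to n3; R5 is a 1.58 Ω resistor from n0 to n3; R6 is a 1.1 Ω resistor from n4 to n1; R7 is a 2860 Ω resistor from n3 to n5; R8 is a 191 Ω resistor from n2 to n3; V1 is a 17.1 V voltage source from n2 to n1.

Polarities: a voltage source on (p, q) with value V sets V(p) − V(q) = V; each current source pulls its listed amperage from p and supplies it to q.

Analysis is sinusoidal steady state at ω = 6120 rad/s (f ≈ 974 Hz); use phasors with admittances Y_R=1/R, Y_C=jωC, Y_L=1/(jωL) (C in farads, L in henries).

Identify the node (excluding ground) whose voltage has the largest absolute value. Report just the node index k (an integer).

2

Element admittances at ω=6120 rad/s:
  Y(R1) = 0.009346+0.000j S between n2,n6
  I1: injects 0.00638 A into n6 (from n1)
  Y(R2) = 0.001876+0.000j S between n3,n0
  Y(R3) = 0.0001276+0.000j S between n0,n3
  Y(C1) = 0.000+0.01805j S between n1,n2
  Y(C2) = 0.000+0.001040j S between n0,n1
  Y(R4) = 0.4831+0.000j S between n4,n3
  Y(C3) = 0.000+0.09058j S between n5,n3
  I2: injects 0.0432 A into n2 (from n5)
  I3: injects 0.284 A into n6 (from n2)
  Y(L1) = 0.000-0.03411j S between n6,n3
  Y(R5) = 0.6329+0.000j S between n0,n3
  Y(R6) = 0.9091+0.000j S between n4,n1
  Y(R7) = 0.0003497+0.000j S between n3,n5
  Y(R8) = 0.005236+0.000j S between n2,n3
  V1: constraint V(n2)−V(n1) = 17.1
Assemble and solve the 7×7 MNA system:
  V(n1)=-1.413+0.3449j  V(n2)=15.69+0.3449j  V(n3)=0.0005651+0.002315j  V(n4)=-0.9224+0.2260j  V(n5)=-0.001276+0.4793j  V(n6)=3.178+11.94j
  i(V1)=-0.4398-0.2021j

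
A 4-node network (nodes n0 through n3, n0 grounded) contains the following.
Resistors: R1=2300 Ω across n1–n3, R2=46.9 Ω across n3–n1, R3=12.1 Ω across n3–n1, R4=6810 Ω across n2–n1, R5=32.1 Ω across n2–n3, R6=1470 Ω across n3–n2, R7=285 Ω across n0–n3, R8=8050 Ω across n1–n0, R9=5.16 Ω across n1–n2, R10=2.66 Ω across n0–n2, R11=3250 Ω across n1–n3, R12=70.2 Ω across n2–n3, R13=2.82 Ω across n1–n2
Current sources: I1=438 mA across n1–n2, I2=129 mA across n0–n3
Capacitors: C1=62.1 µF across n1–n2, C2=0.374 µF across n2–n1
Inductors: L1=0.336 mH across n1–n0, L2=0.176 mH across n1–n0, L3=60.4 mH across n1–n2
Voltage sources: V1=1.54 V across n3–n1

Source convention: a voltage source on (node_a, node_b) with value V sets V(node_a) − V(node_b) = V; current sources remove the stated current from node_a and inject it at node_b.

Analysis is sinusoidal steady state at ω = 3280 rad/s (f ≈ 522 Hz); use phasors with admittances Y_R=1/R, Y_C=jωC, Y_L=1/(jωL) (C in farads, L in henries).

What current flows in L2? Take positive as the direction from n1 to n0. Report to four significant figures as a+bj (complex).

MNA unknowns: 3 node voltages V₁..V_3 plus 1 source current (V1)
R1: Y=0.0004348+0.000j on G[1,3]
R2: Y=0.02132+0.000j on G[3,1]
R3: Y=0.08264+0.000j on G[3,1]
R4: Y=0.0001468+0.000j on G[2,1]
R5: Y=0.03115+0.000j on G[2,3]
R6: Y=0.0006803+0.000j on G[3,2]
R7: Y=0.003509+0.000j on G[0,3]
R8: Y=0.0001242+0.000j on G[1,0]
I1: z[1]−=0.438, z[2]+=0.438
R9: Y=0.1938+0.000j on G[1,2]
R10: Y=0.3759+0.000j on G[0,2]
C1: Y=0.000+0.2037j on G[1,2]
C2: Y=0.000+0.001227j on G[2,1]
L1: Y=0.000-0.9074j on G[1,0]
I2: z[0]−=0.129, z[3]+=0.129
R11: Y=0.0003077+0.000j on G[1,3]
R12: Y=0.01425+0.000j on G[2,3]
L2: Y=0.000-1.732j on G[1,0]
L3: Y=0.000-0.005048j on G[1,2]
R13: Y=0.3546+0.000j on G[1,2]
V1: row V3−V1=1.54, i_V1 at 3,1
solve → V1=-0.01708-0.02353j, V2=0.4941-0.1197j, V3=1.523-0.02353j
aux → i_V1=-0.08500-0.004348j

-0.04076+0.02958j A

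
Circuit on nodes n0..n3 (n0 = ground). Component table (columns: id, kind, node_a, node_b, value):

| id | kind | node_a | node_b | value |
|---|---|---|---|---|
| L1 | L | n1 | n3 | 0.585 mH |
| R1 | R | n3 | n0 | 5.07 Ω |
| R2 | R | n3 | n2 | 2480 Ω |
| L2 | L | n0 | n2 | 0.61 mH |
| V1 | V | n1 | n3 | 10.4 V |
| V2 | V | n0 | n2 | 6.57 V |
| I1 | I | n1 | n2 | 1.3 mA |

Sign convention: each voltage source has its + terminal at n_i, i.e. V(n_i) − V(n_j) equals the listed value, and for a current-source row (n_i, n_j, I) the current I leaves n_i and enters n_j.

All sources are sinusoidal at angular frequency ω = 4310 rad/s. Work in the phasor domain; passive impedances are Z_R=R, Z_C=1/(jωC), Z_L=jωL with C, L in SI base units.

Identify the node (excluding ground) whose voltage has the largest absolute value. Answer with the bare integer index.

1

Apply KCL at each of the 3 non-ground nodes and solve the resulting linear system.
Node n1: branches {L1, V1, I1} → V_1 = 10.38+0.000j
Node n2: branches {R2, L2, V2, I1} → V_2 = -6.570+0.000j
Node n3: branches {L1, R1, R2, V1} → V_3 = -0.01998+0.000j
Source currents: i(V1)=-0.001300+4.125j, i(V2)=-0.003941+2.499j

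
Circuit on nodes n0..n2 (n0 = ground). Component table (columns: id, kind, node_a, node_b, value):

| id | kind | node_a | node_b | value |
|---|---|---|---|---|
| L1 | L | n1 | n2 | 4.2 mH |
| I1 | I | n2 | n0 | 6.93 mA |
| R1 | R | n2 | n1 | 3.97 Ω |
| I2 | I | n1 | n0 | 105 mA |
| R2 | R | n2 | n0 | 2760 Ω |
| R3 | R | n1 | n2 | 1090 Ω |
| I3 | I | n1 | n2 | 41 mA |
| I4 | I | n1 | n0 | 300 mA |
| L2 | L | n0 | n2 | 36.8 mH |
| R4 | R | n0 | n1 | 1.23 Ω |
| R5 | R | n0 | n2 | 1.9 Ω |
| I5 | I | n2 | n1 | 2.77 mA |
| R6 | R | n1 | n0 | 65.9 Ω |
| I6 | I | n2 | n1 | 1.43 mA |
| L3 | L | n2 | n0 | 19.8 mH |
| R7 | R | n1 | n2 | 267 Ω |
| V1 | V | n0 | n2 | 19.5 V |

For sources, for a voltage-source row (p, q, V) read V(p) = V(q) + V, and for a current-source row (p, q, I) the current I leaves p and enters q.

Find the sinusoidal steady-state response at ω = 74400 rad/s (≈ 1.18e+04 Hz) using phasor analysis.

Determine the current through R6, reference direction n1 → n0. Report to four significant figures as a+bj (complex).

-0.07617+0.0006483j A

Apply KCL at each of the 2 non-ground nodes and solve the resulting linear system.
Node n1: branches {L1, R1, I2, R3, I3, I4, R4, I5, R6, I6, R7} → V_1 = -5.019+0.04272j
Node n2: branches {L1, I1, R1, R2, R3, I3, L2, R5, I5, I6, L3, R7, V1} → V_2 = -19.50+0.000j
Source currents: i(V1)=-14.02+0.05574j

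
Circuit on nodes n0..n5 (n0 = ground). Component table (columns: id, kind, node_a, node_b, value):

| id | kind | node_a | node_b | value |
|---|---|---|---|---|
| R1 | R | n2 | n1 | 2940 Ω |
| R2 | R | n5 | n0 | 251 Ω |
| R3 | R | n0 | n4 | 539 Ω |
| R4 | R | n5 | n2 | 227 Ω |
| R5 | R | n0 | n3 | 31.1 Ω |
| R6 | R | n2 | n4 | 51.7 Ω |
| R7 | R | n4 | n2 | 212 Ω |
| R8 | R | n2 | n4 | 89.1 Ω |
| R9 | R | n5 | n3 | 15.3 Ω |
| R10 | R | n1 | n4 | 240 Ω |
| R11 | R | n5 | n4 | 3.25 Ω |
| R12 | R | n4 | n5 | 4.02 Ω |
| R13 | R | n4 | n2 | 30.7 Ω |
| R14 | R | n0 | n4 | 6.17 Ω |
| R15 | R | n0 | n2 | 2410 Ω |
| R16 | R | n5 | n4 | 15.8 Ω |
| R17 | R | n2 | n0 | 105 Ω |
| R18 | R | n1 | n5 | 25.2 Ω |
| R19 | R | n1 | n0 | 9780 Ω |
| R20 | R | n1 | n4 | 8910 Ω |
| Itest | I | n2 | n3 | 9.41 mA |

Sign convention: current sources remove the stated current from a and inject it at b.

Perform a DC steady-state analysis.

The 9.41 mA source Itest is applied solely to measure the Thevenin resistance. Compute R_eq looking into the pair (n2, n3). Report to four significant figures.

R_eq = 23.22 Ω

Apply KCL at each of the 5 non-ground nodes and solve the resulting linear system.
Node n1: branches {R1, R10, R18, R19, R20} → V_1 = -0.003702
Node n2: branches {R1, R4, R6, R7, R8, R13, R15, R17, Itest} → V_2 = -0.1233
Node n3: branches {R5, R9, Itest} → V_3 = 0.09524
Node n4: branches {R3, R6, R7, R8, R10, R11, R12, R13, R14, R16, R20} → V_4 = -0.01116
Node n5: branches {R2, R4, R9, R11, R12, R16, R18} → V_5 = -0.001882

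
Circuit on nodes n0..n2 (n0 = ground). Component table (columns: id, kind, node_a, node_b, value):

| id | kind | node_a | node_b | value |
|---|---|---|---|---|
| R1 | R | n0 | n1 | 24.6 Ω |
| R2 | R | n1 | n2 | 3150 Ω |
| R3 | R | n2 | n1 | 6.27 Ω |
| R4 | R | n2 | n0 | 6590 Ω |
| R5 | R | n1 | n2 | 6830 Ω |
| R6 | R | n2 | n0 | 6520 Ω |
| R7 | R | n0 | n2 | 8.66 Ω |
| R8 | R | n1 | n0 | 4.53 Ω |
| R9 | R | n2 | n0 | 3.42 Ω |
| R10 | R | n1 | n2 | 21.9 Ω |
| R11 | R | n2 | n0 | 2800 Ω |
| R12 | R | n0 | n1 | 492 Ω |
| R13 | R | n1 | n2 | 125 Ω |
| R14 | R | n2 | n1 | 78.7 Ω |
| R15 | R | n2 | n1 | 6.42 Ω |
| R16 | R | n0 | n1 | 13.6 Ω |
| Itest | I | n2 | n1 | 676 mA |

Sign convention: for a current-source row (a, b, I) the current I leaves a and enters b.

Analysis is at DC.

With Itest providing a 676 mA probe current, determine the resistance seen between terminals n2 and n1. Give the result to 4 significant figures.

R_eq = 1.764 Ω

Element admittances at DC:
  Y(R1) = 0.04065 S between n0,n1
  Y(R2) = 0.0003175 S between n1,n2
  Y(R3) = 0.1595 S between n2,n1
  Y(R4) = 0.0001517 S between n2,n0
  Y(R5) = 0.0001464 S between n1,n2
  Y(R6) = 0.0001534 S between n2,n0
  Y(R7) = 0.1155 S between n0,n2
  Y(R8) = 0.2208 S between n1,n0
  Y(R9) = 0.2924 S between n2,n0
  Y(R10) = 0.04566 S between n1,n2
  Y(R11) = 0.0003571 S between n2,n0
  Y(R12) = 0.002033 S between n0,n1
  Y(R13) = 0.008000 S between n1,n2
  Y(R14) = 0.01271 S between n2,n1
  Y(R15) = 0.1558 S between n2,n1
  Y(R16) = 0.07353 S between n0,n1
  Itest: injects 0.676 A into n1 (from n2)
Assemble and solve the 2×2 MNA system:
  V(n1)=0.6536  V(n2)=-0.5391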